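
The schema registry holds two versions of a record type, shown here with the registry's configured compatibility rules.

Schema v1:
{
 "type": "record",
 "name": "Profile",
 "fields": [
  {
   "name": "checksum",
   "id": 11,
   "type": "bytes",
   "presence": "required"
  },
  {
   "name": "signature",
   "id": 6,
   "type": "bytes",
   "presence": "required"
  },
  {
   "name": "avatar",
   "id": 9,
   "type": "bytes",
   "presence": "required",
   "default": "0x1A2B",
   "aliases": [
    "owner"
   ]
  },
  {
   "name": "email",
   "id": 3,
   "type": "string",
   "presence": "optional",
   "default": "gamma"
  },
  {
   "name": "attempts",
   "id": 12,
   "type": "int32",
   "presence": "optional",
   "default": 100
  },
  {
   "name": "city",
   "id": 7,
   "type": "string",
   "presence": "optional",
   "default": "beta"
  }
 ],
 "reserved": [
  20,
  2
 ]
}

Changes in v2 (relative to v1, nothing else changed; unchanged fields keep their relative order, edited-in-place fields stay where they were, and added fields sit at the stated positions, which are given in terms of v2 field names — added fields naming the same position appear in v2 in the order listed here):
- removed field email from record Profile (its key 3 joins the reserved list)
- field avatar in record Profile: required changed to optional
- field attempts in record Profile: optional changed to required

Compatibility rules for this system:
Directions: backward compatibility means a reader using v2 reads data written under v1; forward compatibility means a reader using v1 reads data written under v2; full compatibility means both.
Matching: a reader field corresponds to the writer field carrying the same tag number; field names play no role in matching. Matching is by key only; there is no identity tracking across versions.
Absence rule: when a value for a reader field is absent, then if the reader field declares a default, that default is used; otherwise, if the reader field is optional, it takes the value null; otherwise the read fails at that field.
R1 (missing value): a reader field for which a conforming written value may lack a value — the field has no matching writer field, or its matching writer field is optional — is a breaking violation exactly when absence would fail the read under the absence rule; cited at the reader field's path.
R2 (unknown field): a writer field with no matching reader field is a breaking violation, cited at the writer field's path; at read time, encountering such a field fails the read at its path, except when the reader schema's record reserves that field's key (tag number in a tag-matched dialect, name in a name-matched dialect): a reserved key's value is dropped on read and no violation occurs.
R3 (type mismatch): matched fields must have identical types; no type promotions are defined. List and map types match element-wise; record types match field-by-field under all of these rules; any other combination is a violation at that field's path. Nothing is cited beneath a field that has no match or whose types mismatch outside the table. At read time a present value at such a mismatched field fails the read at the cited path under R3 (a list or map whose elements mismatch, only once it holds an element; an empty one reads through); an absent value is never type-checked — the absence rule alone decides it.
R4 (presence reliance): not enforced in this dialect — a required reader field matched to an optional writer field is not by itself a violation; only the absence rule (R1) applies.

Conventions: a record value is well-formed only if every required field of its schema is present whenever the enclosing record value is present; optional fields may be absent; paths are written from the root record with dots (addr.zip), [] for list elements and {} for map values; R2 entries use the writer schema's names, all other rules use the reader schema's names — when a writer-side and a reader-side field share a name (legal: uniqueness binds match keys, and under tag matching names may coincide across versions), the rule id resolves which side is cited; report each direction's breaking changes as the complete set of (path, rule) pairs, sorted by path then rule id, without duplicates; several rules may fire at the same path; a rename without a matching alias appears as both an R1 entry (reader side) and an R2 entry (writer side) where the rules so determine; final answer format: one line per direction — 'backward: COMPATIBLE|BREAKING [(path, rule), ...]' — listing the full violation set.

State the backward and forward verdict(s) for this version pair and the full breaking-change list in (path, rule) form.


each type pair in Profile: writer, then reader
checking backward for Profile: reader v2 against writer v1:
  checksum: paired with writer checksum (bytes -> bytes; writer required)
  signature: paired with writer signature (bytes -> bytes; writer required)
  avatar: paired with writer avatar (bytes -> bytes; writer required)
  attempts: paired with writer attempts (int32 -> int32; writer optional)
  city: paired with writer city (string -> string; writer optional)
  writer email: unknown to reader
  => backward: COMPATIBLE
checking forward for Profile: reader v1 against writer v2:
  checksum: paired with writer checksum (bytes -> bytes; writer required)
  signature: paired with writer signature (bytes -> bytes; writer required)
  avatar: paired with writer avatar (bytes -> bytes; writer optional)
  email has no writer counterpart
  attempts: paired with writer attempts (int32 -> int32; writer required)
  city: paired with writer city (string -> string; writer optional)
  => forward: COMPATIBLE

backward: COMPATIBLE []; forward: COMPATIBLE []


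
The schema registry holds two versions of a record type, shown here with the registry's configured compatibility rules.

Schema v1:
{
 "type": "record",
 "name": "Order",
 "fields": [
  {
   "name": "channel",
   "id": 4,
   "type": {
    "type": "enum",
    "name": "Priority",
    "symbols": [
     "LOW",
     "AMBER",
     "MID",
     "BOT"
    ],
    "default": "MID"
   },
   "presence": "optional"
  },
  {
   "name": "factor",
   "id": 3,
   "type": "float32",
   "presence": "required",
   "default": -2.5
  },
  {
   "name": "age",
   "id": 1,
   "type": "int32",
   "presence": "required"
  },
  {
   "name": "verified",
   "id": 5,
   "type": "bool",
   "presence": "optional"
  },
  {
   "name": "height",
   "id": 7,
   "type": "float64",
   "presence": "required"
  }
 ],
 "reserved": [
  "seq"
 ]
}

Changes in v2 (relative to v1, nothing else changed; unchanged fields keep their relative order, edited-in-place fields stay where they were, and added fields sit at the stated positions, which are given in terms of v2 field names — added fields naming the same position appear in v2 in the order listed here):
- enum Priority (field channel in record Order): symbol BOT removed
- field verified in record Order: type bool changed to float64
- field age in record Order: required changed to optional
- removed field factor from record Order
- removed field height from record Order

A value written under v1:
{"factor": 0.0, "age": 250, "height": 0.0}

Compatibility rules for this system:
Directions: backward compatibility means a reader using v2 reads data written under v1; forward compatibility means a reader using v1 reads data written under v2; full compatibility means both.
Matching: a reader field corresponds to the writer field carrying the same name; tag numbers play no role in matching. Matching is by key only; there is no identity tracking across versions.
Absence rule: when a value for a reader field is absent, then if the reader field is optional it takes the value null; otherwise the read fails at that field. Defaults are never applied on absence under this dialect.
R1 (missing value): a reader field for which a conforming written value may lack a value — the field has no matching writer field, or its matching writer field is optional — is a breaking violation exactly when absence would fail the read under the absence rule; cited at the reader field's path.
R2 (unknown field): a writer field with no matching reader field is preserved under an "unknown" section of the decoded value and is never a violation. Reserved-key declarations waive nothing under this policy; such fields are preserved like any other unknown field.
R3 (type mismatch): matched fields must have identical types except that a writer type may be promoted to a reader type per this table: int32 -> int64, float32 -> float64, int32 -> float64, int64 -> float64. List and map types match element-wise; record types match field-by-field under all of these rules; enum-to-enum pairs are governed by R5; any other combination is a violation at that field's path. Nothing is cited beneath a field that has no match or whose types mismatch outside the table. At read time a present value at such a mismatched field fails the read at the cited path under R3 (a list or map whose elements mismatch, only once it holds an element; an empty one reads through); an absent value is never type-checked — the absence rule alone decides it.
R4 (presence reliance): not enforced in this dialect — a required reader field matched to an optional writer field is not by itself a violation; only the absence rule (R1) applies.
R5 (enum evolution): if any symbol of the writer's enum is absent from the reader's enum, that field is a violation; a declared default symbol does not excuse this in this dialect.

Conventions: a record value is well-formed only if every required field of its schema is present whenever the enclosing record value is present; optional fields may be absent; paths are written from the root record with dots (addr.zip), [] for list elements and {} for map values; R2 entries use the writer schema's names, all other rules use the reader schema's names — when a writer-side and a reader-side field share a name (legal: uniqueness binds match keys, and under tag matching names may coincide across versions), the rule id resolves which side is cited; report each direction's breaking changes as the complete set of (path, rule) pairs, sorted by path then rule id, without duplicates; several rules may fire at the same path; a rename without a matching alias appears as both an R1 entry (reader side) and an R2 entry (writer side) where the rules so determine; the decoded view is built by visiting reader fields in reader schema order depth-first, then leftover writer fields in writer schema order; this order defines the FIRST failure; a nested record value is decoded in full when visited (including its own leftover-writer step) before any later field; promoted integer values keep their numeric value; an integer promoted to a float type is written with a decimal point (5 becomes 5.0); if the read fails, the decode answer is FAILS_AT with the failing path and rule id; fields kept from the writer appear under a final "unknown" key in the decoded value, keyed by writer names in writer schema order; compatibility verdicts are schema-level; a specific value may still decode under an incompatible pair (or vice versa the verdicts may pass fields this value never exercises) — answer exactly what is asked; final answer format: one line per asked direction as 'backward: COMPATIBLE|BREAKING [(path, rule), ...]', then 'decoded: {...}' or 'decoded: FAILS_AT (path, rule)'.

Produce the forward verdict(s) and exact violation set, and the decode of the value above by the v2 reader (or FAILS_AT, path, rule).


the writer's type comes first in each Order pair
forward on Order — v1 reading data written by v2:
  channel: paired with writer channel (Priority -> Priority; writer optional)
  factor: no writer match
  age: paired with writer age (int32 -> int32; writer optional)
  verified: paired with writer verified (float64 -> bool; writer optional)
  height: no writer match
  R1 fires at age
  R1 fires at factor
  R1 fires at height
  R3 fires at verified
  => forward: BREAKING (4)
decode walk for Order under reader schema v2:
  channel := null (not supplied -> null)
  age := 250
  verified := null (not supplied -> null)
  writer factor: kept under "unknown"
  writer height: kept under "unknown"
  => decoded: {"channel": null, "age": 250, "verified": null, "unknown": {"factor": 0.0, "height": 0.0}}
checking off the Order differences that do not matter here:
  enum Priority (field channel in record Order): symbol BOT removed -> fires only in the backward direction of Order, which is not asked here

forward: BREAKING [(age, R1), (factor, R1), (height, R1), (verified, R3)]; decoded: {"channel": null, "age": 250, "verified": null, "unknown": {"factor": 0.0, "height": 0.0}}


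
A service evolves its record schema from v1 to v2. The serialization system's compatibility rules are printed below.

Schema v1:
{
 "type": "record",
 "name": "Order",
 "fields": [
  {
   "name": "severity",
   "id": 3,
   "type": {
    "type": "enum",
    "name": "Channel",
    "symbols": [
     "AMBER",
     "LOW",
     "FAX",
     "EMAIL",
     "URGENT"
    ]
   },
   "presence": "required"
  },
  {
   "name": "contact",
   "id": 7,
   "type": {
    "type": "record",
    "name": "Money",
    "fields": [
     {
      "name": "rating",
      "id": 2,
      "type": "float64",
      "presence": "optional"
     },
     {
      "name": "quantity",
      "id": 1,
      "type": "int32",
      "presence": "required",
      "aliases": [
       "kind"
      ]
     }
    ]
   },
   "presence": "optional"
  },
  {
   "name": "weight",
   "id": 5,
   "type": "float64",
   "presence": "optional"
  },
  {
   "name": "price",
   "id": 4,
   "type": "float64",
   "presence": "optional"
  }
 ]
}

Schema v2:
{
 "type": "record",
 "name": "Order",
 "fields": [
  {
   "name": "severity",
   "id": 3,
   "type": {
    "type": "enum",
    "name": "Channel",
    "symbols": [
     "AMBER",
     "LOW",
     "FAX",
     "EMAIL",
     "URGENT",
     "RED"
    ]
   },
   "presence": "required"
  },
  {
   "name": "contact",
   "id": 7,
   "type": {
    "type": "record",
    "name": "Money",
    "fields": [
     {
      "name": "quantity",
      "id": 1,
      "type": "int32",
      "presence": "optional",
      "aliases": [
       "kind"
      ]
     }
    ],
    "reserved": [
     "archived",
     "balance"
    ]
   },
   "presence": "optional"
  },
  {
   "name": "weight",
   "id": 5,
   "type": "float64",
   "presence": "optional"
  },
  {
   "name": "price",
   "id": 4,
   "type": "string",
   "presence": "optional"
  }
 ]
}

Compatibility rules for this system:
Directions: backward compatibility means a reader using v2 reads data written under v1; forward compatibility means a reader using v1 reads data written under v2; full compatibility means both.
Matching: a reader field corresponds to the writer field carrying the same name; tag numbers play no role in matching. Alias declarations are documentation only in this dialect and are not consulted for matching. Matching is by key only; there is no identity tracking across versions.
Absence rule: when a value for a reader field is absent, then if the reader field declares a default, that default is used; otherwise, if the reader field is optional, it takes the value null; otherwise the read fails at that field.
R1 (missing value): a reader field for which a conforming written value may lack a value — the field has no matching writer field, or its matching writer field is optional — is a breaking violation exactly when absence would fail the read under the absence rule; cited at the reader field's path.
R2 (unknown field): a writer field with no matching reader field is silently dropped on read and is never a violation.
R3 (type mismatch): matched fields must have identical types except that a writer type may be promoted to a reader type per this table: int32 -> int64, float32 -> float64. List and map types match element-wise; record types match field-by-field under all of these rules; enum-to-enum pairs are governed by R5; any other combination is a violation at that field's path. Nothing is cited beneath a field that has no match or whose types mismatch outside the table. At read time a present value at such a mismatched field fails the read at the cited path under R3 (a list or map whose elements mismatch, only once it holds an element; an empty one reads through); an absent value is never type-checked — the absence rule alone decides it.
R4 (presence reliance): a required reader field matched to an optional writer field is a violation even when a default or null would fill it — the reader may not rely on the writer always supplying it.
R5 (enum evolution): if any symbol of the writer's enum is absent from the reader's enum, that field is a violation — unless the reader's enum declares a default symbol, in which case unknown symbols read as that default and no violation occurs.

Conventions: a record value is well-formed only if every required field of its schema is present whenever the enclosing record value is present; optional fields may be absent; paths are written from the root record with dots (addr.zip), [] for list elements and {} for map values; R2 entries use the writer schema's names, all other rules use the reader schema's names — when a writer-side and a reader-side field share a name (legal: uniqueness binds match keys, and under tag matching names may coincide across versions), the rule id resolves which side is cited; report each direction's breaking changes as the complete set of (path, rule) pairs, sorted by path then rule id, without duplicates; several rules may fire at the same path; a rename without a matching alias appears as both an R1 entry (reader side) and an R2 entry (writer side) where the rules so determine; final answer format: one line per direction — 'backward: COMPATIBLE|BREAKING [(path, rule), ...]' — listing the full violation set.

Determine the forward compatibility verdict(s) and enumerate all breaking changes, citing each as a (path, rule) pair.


forward: BREAKING [(contact.quantity, R1), (contact.quantity, R4), (price, R3), (severity, R5)]

the writer's type comes first in each Order pair
checking forward for Order: reader v1 against writer v2:
  Channel -> Channel, writer required: severity aligns to severity
  Money -> Money, writer optional: contact aligns to contact
  float64 -> float64, writer optional: weight aligns to weight
  string -> float64, writer optional: price aligns to price
  contact.rating has no writer counterpart
  int32 -> int32, writer optional: contact.quantity aligns to contact.quantity
  rule R1 violated at contact.quantity
  rule R4 violated at contact.quantity
  rule R3 violated at price
  rule R5 violated at severity
  forward on Order therefore BREAKING (4)
ruling out the remaining Order differences:
  removed field rating from record Money -> no rule fires on it in Order's dialect; the asked verdict holds


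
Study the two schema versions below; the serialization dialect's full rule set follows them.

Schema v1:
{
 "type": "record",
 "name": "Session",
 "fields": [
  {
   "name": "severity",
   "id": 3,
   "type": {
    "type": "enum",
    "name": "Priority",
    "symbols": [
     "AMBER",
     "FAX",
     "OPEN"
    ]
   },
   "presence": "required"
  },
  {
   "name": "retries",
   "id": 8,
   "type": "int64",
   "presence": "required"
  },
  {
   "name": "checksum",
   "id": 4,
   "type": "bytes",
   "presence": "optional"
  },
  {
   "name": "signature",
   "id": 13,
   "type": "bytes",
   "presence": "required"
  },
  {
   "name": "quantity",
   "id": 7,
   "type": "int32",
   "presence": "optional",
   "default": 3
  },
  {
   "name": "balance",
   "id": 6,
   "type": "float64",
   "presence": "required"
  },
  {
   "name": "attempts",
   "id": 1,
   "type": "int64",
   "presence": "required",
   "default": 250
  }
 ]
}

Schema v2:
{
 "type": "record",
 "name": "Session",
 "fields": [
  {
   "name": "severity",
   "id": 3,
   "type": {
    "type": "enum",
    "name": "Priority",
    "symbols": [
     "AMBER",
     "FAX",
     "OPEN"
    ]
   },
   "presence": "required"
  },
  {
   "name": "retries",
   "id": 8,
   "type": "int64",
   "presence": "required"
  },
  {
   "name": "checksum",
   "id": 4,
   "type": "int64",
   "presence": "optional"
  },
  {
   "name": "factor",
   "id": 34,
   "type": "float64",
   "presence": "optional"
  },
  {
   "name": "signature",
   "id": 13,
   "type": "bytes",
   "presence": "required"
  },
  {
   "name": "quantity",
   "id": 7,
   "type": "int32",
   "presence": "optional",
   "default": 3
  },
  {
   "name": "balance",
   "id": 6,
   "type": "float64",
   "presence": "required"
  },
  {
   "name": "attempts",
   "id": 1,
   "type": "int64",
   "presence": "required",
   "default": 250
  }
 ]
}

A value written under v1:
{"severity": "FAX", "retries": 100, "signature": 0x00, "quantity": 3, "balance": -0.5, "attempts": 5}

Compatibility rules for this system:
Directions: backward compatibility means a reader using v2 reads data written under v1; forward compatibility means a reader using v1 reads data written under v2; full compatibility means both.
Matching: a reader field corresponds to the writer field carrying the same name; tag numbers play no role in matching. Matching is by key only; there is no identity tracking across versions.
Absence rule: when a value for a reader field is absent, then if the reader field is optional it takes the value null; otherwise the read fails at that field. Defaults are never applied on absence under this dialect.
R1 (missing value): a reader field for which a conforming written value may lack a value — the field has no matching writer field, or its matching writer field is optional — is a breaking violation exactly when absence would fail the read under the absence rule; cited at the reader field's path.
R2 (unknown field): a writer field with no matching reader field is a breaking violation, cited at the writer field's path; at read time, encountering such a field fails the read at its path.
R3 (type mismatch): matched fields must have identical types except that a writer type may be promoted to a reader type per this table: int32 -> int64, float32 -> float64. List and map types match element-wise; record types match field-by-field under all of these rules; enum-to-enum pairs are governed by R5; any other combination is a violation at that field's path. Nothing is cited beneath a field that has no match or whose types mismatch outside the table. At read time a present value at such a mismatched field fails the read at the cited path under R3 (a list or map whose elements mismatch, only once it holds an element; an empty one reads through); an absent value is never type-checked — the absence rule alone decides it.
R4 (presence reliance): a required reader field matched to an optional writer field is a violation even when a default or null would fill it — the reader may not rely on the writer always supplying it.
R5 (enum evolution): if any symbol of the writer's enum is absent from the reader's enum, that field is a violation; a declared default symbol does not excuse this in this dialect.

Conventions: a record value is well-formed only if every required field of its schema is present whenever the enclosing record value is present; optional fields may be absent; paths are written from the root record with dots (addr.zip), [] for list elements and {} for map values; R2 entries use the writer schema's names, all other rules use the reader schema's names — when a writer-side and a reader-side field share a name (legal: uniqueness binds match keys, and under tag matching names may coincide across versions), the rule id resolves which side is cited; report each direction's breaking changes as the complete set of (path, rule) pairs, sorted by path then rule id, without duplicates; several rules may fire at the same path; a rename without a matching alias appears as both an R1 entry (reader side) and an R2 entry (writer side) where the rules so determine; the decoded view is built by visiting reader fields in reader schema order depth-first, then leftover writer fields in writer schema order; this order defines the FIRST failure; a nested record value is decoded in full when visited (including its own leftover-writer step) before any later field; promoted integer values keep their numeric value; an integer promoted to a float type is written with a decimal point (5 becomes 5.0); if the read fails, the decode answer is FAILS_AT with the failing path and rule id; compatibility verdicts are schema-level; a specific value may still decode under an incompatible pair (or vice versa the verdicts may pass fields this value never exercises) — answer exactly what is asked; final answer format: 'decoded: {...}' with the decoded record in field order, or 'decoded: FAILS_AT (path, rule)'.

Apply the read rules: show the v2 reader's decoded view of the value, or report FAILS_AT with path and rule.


decoded: {"severity": "FAX", "retries": 100, "checksum": null, "factor": null, "signature": 0x00, "quantity": 3, "balance": -0.5, "attempts": 5}

the writer's type comes first in each Session pair
decode walk for Session under reader schema v2:
  severity := "FAX"
  retries := 100
  checksum := null (missing; optional => null)
  factor := null (missing; optional => null)
  signature := 0x00
  quantity := 3
  balance := -0.5
  attempts := 5
  => decoded: {"severity": "FAX", "retries": 100, "checksum": null, "factor": null, "signature": 0x00, "quantity": 3, "balance": -0.5, "attempts": 5}
checking off the Session differences that do not matter here:
  field checksum in record Session: type bytes changed to int64 -> shifts the Session verdicts, not this decode


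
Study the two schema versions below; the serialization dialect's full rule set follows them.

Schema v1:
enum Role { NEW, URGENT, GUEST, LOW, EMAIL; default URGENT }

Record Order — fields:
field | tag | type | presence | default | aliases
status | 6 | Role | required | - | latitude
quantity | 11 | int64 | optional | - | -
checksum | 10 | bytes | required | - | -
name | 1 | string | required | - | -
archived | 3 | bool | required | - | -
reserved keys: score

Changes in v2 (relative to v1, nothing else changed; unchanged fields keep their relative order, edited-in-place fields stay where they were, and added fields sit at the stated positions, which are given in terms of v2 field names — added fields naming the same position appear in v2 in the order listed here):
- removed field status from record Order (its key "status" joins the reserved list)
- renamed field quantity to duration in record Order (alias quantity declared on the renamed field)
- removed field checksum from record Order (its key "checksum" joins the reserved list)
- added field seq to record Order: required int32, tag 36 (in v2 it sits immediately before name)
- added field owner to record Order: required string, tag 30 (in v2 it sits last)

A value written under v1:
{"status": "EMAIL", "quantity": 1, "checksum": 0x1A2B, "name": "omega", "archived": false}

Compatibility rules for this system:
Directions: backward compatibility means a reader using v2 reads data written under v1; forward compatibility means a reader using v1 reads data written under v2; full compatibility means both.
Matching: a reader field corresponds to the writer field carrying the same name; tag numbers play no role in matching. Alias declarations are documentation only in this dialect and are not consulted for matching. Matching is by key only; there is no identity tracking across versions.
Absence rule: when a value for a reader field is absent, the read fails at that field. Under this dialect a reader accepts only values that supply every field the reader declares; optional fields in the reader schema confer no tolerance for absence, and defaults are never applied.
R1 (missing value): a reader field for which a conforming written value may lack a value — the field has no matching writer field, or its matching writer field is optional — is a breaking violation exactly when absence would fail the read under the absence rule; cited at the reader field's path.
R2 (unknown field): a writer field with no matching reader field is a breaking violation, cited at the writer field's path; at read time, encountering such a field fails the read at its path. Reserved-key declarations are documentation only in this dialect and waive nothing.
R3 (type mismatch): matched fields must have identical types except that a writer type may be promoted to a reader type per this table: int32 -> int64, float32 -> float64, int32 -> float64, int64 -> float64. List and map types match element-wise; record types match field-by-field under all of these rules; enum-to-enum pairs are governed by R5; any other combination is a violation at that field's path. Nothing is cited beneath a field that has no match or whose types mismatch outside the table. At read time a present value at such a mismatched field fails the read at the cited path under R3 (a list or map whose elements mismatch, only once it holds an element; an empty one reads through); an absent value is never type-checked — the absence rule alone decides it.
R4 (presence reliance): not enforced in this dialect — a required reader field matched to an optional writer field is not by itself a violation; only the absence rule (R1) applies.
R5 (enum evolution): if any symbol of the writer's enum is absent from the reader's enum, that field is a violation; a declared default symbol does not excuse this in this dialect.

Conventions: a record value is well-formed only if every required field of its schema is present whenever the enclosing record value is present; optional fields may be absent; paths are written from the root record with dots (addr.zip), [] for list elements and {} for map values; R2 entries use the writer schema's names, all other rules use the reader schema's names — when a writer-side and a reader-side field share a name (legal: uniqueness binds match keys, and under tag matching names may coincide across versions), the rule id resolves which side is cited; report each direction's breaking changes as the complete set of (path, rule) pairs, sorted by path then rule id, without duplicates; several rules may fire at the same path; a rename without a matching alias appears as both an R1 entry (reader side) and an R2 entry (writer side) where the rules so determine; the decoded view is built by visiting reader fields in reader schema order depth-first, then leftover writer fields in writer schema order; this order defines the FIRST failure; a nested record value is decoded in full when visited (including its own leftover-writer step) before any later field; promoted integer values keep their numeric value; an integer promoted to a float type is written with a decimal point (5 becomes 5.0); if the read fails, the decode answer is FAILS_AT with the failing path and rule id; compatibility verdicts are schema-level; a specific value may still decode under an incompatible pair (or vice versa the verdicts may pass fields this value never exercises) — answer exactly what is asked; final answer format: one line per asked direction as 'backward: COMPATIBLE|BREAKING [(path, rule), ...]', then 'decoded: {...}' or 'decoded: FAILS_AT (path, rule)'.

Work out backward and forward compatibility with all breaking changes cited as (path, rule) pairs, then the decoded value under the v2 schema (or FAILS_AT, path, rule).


arrows below run writer -> reader for Order
backward on Order — v2 reading data written by v1:
  duration: no writer-side match
  seq: no writer-side match
  writer required, string -> string: reader name maps from writer name
  writer required, bool -> bool: reader archived maps from writer archived
  owner: no writer-side match
  leftover writer field: status
  leftover writer field: quantity
  leftover writer field: checksum
  violation R2 at checksum
  violation R1 at duration
  violation R1 at owner
  violation R2 at quantity
  violation R1 at seq
  violation R2 at status
  => backward verdict for Order: BREAKING, 6 violation(s)
forward on Order — v1 reading data written by v2:
  status: no writer-side match
  quantity: no writer-side match
  checksum: no writer-side match
  writer required, string -> string: reader name maps from writer name
  writer required, bool -> bool: reader archived maps from writer archived
  leftover writer field: duration
  leftover writer field: seq
  leftover writer field: owner
  violation R1 at checksum
  violation R2 at duration
  violation R2 at owner
  violation R1 at quantity
  violation R2 at seq
  violation R1 at status
  => forward verdict for Order: BREAKING, 6 violation(s)
decode walk for Order under reader schema v2:
  read fails at duration under R1 (no fill)
  => FAILS_AT (duration, R1)

backward: BREAKING [(checksum, R2), (duration, R1), (owner, R1), (quantity, R2), (seq, R1), (status, R2)]; forward: BREAKING [(checksum, R1), (duration, R2), (owner, R2), (quantity, R1), (seq, R2), (status, R1)]; decoded: FAILS_AT (duration, R1)


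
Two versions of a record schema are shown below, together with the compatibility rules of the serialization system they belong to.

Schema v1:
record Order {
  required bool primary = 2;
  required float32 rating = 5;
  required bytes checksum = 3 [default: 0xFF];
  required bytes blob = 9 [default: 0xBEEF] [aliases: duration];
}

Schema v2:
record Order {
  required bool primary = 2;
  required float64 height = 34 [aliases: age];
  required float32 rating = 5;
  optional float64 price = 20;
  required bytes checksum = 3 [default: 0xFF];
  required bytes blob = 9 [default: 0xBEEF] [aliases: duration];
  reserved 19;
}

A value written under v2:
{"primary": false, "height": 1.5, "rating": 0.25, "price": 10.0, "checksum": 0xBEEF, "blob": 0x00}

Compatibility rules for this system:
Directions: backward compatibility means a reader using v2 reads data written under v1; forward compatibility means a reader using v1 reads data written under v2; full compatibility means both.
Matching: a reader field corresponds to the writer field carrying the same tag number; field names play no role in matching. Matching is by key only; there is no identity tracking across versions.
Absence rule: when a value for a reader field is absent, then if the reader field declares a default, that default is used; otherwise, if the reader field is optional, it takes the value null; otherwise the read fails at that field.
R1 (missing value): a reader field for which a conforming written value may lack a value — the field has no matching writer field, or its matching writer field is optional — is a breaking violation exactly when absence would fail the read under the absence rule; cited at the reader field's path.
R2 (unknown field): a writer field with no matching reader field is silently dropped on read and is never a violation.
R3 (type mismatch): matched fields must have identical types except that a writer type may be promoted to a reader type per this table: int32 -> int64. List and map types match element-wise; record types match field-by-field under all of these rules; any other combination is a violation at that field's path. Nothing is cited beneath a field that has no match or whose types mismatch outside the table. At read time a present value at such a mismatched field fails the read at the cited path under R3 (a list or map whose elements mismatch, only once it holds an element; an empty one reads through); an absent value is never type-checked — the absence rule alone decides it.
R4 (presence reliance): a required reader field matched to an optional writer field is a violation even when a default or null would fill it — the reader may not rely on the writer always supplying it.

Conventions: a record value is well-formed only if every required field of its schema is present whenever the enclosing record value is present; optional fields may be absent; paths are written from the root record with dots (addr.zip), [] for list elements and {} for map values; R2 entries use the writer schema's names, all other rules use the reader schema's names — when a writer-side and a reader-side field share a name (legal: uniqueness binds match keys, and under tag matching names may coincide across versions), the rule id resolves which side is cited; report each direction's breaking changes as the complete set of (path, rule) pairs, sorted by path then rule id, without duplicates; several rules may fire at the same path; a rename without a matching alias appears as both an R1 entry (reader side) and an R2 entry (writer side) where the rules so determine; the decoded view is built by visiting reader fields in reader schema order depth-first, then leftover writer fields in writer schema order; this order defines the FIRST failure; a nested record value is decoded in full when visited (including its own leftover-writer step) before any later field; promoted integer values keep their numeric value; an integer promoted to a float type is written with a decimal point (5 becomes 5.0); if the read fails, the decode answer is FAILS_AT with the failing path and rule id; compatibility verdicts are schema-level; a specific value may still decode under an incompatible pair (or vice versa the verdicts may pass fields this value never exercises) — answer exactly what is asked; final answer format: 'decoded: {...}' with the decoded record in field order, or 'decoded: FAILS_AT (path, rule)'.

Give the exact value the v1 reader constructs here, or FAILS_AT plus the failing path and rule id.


the writer's type comes first in each Order pair
decode walk for Order under reader schema v1:
  primary := false
  rating := 0.25
  checksum := 0xBEEF
  blob := 0x00
  writer height: unmatched, discarded
  writer price: unmatched, discarded
  => decoded: {"primary": false, "rating": 0.25, "checksum": 0xBEEF, "blob": 0x00}
diffs on Order not affecting the asked answer:
  added field price to record Order: optional float64, tag 20 (in v2 it sits immediately before checksum) -> fires no rule on Order under this dialect and leaves the result unchanged
  added field height to record Order: required float64, tag 34 (in v2 it sits immediately before rating) -> changes Order's schema-level verdicts only — the decode of this value is the same

decoded: {"primary": false, "rating": 0.25, "checksum": 0xBEEF, "blob": 0x00}


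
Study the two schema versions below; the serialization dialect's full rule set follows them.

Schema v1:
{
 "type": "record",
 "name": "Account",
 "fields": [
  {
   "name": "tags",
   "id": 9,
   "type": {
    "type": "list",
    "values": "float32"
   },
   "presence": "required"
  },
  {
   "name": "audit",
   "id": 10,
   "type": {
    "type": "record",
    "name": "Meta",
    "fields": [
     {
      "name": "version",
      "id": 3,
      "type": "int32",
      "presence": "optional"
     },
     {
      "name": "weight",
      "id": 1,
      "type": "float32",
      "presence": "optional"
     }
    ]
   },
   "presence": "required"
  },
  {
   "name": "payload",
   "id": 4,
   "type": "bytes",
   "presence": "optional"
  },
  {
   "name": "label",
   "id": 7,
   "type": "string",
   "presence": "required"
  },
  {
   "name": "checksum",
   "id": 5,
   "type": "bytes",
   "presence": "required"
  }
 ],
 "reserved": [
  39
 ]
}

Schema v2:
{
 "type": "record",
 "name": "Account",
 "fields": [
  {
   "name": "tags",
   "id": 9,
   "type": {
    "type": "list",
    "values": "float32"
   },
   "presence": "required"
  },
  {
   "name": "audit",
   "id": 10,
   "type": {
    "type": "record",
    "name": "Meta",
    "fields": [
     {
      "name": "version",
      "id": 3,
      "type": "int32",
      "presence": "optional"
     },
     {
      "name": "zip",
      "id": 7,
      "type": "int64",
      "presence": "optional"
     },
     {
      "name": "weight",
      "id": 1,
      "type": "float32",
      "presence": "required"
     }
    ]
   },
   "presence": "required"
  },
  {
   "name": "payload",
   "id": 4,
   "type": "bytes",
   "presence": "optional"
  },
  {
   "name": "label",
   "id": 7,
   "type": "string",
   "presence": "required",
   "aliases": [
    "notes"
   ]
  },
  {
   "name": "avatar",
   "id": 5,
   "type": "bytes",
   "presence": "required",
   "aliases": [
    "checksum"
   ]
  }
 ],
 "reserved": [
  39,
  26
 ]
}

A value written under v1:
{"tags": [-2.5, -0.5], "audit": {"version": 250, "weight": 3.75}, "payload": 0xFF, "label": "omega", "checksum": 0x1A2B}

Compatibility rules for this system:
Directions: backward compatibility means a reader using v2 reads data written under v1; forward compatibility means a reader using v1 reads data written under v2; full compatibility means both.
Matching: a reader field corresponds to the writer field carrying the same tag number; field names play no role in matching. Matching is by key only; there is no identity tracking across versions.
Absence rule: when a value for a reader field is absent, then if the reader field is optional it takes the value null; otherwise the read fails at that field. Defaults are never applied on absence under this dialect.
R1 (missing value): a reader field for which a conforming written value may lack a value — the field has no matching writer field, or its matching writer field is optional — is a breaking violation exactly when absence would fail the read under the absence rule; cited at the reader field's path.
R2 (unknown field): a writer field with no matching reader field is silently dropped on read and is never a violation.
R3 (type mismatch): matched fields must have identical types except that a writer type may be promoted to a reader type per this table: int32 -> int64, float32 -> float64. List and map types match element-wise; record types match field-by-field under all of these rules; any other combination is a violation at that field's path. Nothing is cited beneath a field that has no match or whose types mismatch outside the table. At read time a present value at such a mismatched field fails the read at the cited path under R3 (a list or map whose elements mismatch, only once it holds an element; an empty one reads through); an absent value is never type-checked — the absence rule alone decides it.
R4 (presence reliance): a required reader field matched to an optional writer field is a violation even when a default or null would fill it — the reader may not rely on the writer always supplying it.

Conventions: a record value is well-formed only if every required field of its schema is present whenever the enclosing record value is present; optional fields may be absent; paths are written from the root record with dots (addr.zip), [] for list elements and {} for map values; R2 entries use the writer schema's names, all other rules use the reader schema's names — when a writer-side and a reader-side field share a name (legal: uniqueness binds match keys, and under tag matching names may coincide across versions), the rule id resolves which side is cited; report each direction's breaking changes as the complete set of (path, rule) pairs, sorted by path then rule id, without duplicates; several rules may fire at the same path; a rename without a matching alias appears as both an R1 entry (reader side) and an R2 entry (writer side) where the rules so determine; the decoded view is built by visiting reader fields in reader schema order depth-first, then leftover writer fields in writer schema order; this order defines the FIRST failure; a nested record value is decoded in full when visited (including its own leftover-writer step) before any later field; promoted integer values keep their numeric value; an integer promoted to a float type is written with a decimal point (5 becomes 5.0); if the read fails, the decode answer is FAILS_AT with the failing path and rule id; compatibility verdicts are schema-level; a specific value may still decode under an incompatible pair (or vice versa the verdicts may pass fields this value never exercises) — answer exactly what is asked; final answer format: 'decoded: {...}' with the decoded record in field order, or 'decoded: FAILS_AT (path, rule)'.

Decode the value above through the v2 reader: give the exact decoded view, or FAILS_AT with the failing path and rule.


decoded: {"tags": [-2.5, -0.5], "audit": {"version": 250, "zip": null, "weight": 3.75}, "payload": 0xFF, "label": "omega", "avatar": 0x1A2B}

arrows below run writer -> reader for Account
migrating the Account value to v2:
  tags := [-2.5, -0.5]
  audit.version := 250
  audit.zip := null (absent, optional -> null)
  audit.weight := 3.75
  payload := 0xFF
  label := "omega"
  avatar := 0x1A2B (from writer checksum)
  => decoded: {"tags": [-2.5, -0.5], "audit": {"version": 250, "zip": null, "weight": 3.75}, "payload": 0xFF, "label": "omega", "avatar": 0x1A2B}
remaining Account differences; none change what is asked:
  field weight in record Meta: optional changed to required -> changes Account's schema-level verdicts only — the decode of this value is the same
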